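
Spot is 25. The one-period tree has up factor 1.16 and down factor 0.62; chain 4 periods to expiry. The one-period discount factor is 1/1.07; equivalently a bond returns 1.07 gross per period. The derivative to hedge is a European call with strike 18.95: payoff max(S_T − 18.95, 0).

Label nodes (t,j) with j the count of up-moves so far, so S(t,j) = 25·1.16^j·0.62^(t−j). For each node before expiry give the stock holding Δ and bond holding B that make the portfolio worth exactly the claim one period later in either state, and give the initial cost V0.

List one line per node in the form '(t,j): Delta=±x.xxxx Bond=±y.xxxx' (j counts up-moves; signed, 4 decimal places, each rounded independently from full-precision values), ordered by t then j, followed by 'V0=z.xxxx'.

No-arbitrage ⇒ martingale measure with p* = (R−d)/(u−d) = 0.8333.
Terminal values V(4,·): V(4,0)=0.0000, V(4,1)=0.0000, V(4,2)=0.0000, V(4,3)=5.2439, V(4,4)=26.3160
Node (3,0) S=5.9582: V=(p*·0.0000+(1−p*)·0.0000)/1.07=0.0000; Δ=(0.0000−0.0000)/(6.9115−3.6941)=0.0000; B=V−Δ·S=0.0000
Node (3,1) S=11.1476: V=(p*·0.0000+(1−p*)·0.0000)/1.07=0.0000; Δ=(0.0000−0.0000)/(12.9312−6.9115)=0.0000; B=V−Δ·S=0.0000
Node (3,2) S=20.8568: V=(p*·5.2439+(1−p*)·0.0000)/1.07=4.0840; Δ=(5.2439−0.0000)/(24.1939−12.9312)=0.4656; B=V−Δ·S=-5.6269
Node (3,3) S=39.0224: V=(p*·26.3160+(1−p*)·5.2439)/1.07=21.3121; Δ=(26.3160−5.2439)/(45.2660−24.1939)=1.0000; B=V−Δ·S=-17.7103
Node (2,0) S=9.6100: V=(p*·0.0000+(1−p*)·0.0000)/1.07=0.0000; Δ=(0.0000−0.0000)/(11.1476−5.9582)=0.0000; B=V−Δ·S=0.0000
Node (2,1) S=17.9800: V=(p*·4.0840+(1−p*)·0.0000)/1.07=3.1807; Δ=(4.0840−0.0000)/(20.8568−11.1476)=0.4206; B=V−Δ·S=-4.3823
Node (2,2) S=33.6400: V=(p*·21.3121+(1−p*)·4.0840)/1.07=17.2344; Δ=(21.3121−4.0840)/(39.0224−20.8568)=0.9484; B=V−Δ·S=-14.6695
Node (1,0) S=15.5000: V=(p*·3.1807+(1−p*)·0.0000)/1.07=2.4772; Δ=(3.1807−0.0000)/(17.9800−9.6100)=0.3800; B=V−Δ·S=-3.4130
Node (1,1) S=29.0000: V=(p*·17.2344+(1−p*)·3.1807)/1.07=13.9178; Δ=(17.2344−3.1807)/(33.6400−17.9800)=0.8974; B=V−Δ·S=-12.1075
Node (0,0) S=25.0000: V=(p*·13.9178+(1−p*)·2.4772)/1.07=11.2253; Δ=(13.9178−2.4772)/(29.0000−15.5000)=0.8475; B=V−Δ·S=-9.9611
Check: Δ(0,0)·S0 + B(0,0) = 11.2253 = V0.

(0,0): Delta=0.8475 Bond=-9.9611
(1,0): Delta=0.3800 Bond=-3.4130
(1,1): Delta=0.8974 Bond=-12.1075
(2,0): Delta=0.0000 Bond=0.0000
(2,1): Delta=0.4206 Bond=-4.3823
(2,2): Delta=0.9484 Bond=-14.6695
(3,0): Delta=0.0000 Bond=0.0000
(3,1): Delta=0.0000 Bond=0.0000
(3,2): Delta=0.4656 Bond=-5.6269
(3,3): Delta=1.0000 Bond=-17.7103
V0=11.2253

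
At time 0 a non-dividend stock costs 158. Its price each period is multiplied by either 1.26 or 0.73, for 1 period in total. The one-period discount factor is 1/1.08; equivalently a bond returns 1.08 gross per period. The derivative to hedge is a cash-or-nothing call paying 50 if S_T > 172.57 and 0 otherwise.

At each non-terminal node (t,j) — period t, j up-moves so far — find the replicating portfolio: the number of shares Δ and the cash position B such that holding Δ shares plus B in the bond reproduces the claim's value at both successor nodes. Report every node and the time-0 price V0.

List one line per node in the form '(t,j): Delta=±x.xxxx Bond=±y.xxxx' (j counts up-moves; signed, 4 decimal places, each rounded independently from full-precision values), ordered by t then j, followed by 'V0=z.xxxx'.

Since d<R<u, set p* = (R−d)/(u−d) = 0.6604; price each node as the discounted p*-expectation of its children.
Payoff layer (t=1): V(1,0)=0.0000, V(1,1)=50.0000
  t=0,j=0: stock 158.0000 → up 199.0800 (V=50.0000), down 115.3400 (V=0.0000). Price 30.5730; hedge Δ=0.5971, bond B=-63.7666.
Check: Δ(0,0)·S0 + B(0,0) = 30.5730 = V0.

(0,0): Delta=0.5971 Bond=-63.7666
V0=30.5730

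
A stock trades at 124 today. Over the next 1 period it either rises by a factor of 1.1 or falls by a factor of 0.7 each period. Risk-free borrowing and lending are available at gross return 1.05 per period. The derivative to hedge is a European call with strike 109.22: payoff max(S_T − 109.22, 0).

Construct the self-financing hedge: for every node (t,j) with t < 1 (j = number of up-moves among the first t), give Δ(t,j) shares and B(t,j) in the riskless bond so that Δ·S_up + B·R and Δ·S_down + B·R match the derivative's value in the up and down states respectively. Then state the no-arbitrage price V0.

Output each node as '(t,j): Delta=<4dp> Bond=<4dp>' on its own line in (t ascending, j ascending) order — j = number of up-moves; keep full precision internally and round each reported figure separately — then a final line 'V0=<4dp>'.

(0,0): Delta=0.5480 Bond=-45.3000
V0=22.6500

Under the risk-neutral measure, an up-move has probability p* = (R−d)/(u−d) = 0.8750 and values discount at R = 1.05.
Terminal payoffs: V(1,0)=0.0000, V(1,1)=27.1800
Node (0,0) S=124.0000: V=(p*·27.1800+(1−p*)·0.0000)/1.05=22.6500; Δ=(27.1800−0.0000)/(136.4000−86.8000)=0.5480; B=V−Δ·S=-45.3000
Each (Δ,B) replicates both successor values, so the strategy is self-financing and V0 is arbitrage-free.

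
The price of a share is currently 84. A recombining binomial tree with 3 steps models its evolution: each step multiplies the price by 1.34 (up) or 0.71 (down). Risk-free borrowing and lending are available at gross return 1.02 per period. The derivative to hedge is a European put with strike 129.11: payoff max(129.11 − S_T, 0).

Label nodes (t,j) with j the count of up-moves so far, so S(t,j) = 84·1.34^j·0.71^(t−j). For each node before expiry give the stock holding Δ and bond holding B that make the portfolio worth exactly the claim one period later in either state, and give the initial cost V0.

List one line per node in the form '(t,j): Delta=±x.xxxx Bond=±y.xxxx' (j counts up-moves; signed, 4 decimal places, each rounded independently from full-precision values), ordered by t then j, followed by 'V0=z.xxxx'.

No-arbitrage ⇒ martingale measure with p* = (R−d)/(u−d) = 0.4921.
Terminal payoffs: V(3,0)=99.0455, V(3,1)=72.3685, V(3,2)=22.0204, V(3,3)=0.0000
  t=2,j=0: stock 42.3444 → up 56.7415 (V=72.3685), down 30.0645 (V=99.0455). Price 84.2340; hedge Δ=-1.0000, bond B=126.5784.
  t=2,j=1: stock 79.9176 → up 107.0896 (V=22.0204), down 56.7415 (V=72.3685). Price 46.6608; hedge Δ=-1.0000, bond B=126.5784.
  t=2,j=2: stock 150.8304 → up 202.1127 (V=0.0000), down 107.0896 (V=22.0204). Price 10.9657; hedge Δ=-0.2317, bond B=45.9187.
  t=1,j=0: stock 59.6400 → up 79.9176 (V=46.6608), down 42.3444 (V=84.2340). Price 64.4565; hedge Δ=-1.0000, bond B=124.0965.
  t=1,j=1: stock 112.5600 → up 150.8304 (V=10.9657), down 79.9176 (V=46.6608). Price 28.5260; hedge Δ=-0.5034, bond B=85.1850.
  t=0,j=0: stock 84.0000 → up 112.5600 (V=28.5260), down 59.6400 (V=64.4565). Price 45.8592; hedge Δ=-0.6790, bond B=102.8917.
Check: Δ(0,0)·S0 + B(0,0) = 45.8592 = V0.

(0,0): Delta=-0.6790 Bond=102.8917
(1,0): Delta=-1.0000 Bond=124.0965
(1,1): Delta=-0.5034 Bond=85.1850
(2,0): Delta=-1.0000 Bond=126.5784
(2,1): Delta=-1.0000 Bond=126.5784
(2,2): Delta=-0.2317 Bond=45.9187
V0=45.8592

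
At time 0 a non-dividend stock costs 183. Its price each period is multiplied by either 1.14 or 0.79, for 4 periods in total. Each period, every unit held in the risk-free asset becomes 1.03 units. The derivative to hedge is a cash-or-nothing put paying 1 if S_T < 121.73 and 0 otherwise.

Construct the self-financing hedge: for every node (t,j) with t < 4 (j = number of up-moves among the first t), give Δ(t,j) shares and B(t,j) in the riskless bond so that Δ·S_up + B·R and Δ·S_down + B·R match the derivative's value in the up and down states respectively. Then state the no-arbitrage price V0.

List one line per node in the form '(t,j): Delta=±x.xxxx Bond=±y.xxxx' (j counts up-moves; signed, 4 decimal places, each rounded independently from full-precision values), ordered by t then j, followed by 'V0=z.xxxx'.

Since d<R<u, set p* = (R−d)/(u−d) = 0.6857; price each node as the discounted p*-expectation of its children.
Terminal payoffs: V(4,0)=1.0000, V(4,1)=1.0000, V(4,2)=0.0000, V(4,3)=0.0000, V(4,4)=0.0000
(3,0): S=90.2261. Δ = (V_up−V_dn)/(S_up−S_dn) = (1.0000−1.0000)/(102.8578−71.2786) = 0.0000. V = [p*·1.0000 + (1−p*)·1.0000]/1.03 = 0.9709. B = V − Δ·S = 0.9709.
(3,1): S=130.1997. Δ = (V_up−V_dn)/(S_up−S_dn) = (0.0000−1.0000)/(148.4277−102.8578) = -0.0219. V = [p*·0.0000 + (1−p*)·1.0000]/1.03 = 0.3051. B = V − Δ·S = 3.1623.
(3,2): S=187.8832. Δ = (V_up−V_dn)/(S_up−S_dn) = (0.0000−0.0000)/(214.1868−148.4277) = 0.0000. V = [p*·0.0000 + (1−p*)·0.0000]/1.03 = 0.0000. B = V − Δ·S = 0.0000.
(3,3): S=271.1226. Δ = (V_up−V_dn)/(S_up−S_dn) = (0.0000−0.0000)/(309.0797−214.1868) = 0.0000. V = [p*·0.0000 + (1−p*)·0.0000]/1.03 = 0.0000. B = V − Δ·S = 0.0000.
(2,0): S=114.2103. Δ = (V_up−V_dn)/(S_up−S_dn) = (0.3051−0.9709)/(130.1997−90.2261) = -0.0167. V = [p*·0.3051 + (1−p*)·0.9709]/1.03 = 0.4994. B = V − Δ·S = 2.4015.
(2,1): S=164.8098. Δ = (V_up−V_dn)/(S_up−S_dn) = (0.0000−0.3051)/(187.8832−130.1997) = -0.0053. V = [p*·0.0000 + (1−p*)·0.3051]/1.03 = 0.0931. B = V − Δ·S = 0.9649.
(2,2): S=237.8268. Δ = (V_up−V_dn)/(S_up−S_dn) = (0.0000−0.0000)/(271.1226−187.8832) = 0.0000. V = [p*·0.0000 + (1−p*)·0.0000]/1.03 = 0.0000. B = V − Δ·S = 0.0000.
(1,0): S=144.5700. Δ = (V_up−V_dn)/(S_up−S_dn) = (0.0931−0.4994)/(164.8098−114.2103) = -0.0080. V = [p*·0.0931 + (1−p*)·0.4994]/1.03 = 0.2144. B = V − Δ·S = 1.3752.
(1,1): S=208.6200. Δ = (V_up−V_dn)/(S_up−S_dn) = (0.0000−0.0931)/(237.8268−164.8098) = -0.0013. V = [p*·0.0000 + (1−p*)·0.0931]/1.03 = 0.0284. B = V − Δ·S = 0.2944.
(0,0): S=183.0000. Δ = (V_up−V_dn)/(S_up−S_dn) = (0.0284−0.2144)/(208.6200−144.5700) = -0.0029. V = [p*·0.0284 + (1−p*)·0.2144]/1.03 = 0.0843. B = V − Δ·S = 0.6156.
The time-0 hedge costs 0.0843, which is the no-arbitrage price.

(0,0): Delta=-0.0029 Bond=0.6156
(1,0): Delta=-0.0080 Bond=1.3752
(1,1): Delta=-0.0013 Bond=0.2944
(2,0): Delta=-0.0167 Bond=2.4015
(2,1): Delta=-0.0053 Bond=0.9649
(2,2): Delta=0.0000 Bond=0.0000
(3,0): Delta=0.0000 Bond=0.9709
(3,1): Delta=-0.0219 Bond=3.1623
(3,2): Delta=0.0000 Bond=0.0000
(3,3): Delta=0.0000 Bond=0.0000
V0=0.0843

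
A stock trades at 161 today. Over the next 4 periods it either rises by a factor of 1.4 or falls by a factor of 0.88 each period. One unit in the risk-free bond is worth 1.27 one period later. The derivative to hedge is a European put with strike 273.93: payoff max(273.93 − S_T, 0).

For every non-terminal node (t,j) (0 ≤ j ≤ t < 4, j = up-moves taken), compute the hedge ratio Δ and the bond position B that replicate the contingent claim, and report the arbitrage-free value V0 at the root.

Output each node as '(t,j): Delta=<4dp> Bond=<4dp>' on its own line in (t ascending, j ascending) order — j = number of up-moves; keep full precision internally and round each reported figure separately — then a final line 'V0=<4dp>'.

(0,0): Delta=-0.1523 Bond=29.3593
(1,0): Delta=-0.4564 Bond=80.3615
(1,1): Delta=-0.0886 Bond=22.9279
(2,0): Delta=-1.0000 Bond=169.8369
(2,1): Delta=-0.3425 Bond=79.4666
(2,2): Delta=-0.0355 Bond=12.3358
(3,0): Delta=-1.0000 Bond=215.6929
(3,1): Delta=-1.0000 Bond=215.6929
(3,2): Delta=-0.2047 Bond=62.6658
(3,3): Delta=0.0000 Bond=0.0000
V0=4.8314

Risk-neutral probability p* = (R−d)/(u−d) = (1.27−0.88)/(1.4−0.88) = 0.7500.
At expiry t=4: V(4,0)=177.3790, V(4,1)=120.3262, V(4,2)=29.5603, V(4,3)=0.0000, V(4,4)=0.0000
Node (3,0) S=109.7170: V=(p*·120.3262+(1−p*)·177.3790)/1.27=105.9759; Δ=(120.3262−177.3790)/(153.6038−96.5510)=-1.0000; B=V−Δ·S=215.6929
Node (3,1) S=174.5498: V=(p*·29.5603+(1−p*)·120.3262)/1.27=41.1432; Δ=(29.5603−120.3262)/(244.3697−153.6038)=-1.0000; B=V−Δ·S=215.6929
Node (3,2) S=277.6928: V=(p*·0.0000+(1−p*)·29.5603)/1.27=5.8190; Δ=(0.0000−29.5603)/(388.7699−244.3697)=-0.2047; B=V−Δ·S=62.6658
Node (3,3) S=441.7840: V=(p*·0.0000+(1−p*)·0.0000)/1.27=0.0000; Δ=(0.0000−0.0000)/(618.4976−388.7699)=0.0000; B=V−Δ·S=0.0000
Node (2,0) S=124.6784: V=(p*·41.1432+(1−p*)·105.9759)/1.27=45.1585; Δ=(41.1432−105.9759)/(174.5498−109.7170)=-1.0000; B=V−Δ·S=169.8369
Node (2,1) S=198.3520: V=(p*·5.8190+(1−p*)·41.1432)/1.27=11.5354; Δ=(5.8190−41.1432)/(277.6928−174.5498)=-0.3425; B=V−Δ·S=79.4666
Node (2,2) S=315.5600: V=(p*·0.0000+(1−p*)·5.8190)/1.27=1.1455; Δ=(0.0000−5.8190)/(441.7840−277.6928)=-0.0355; B=V−Δ·S=12.3358
Node (1,0) S=141.6800: V=(p*·11.5354+(1−p*)·45.1585)/1.27=15.7017; Δ=(11.5354−45.1585)/(198.3520−124.6784)=-0.4564; B=V−Δ·S=80.3615
Node (1,1) S=225.4000: V=(p*·1.1455+(1−p*)·11.5354)/1.27=2.9472; Δ=(1.1455−11.5354)/(315.5600−198.3520)=-0.0886; B=V−Δ·S=22.9279
Node (0,0) S=161.0000: V=(p*·2.9472+(1−p*)·15.7017)/1.27=4.8314; Δ=(2.9472−15.7017)/(225.4000−141.6800)=-0.1523; B=V−Δ·S=29.3593
Root portfolio cost Δ·161+B reproduces V0=4.8314.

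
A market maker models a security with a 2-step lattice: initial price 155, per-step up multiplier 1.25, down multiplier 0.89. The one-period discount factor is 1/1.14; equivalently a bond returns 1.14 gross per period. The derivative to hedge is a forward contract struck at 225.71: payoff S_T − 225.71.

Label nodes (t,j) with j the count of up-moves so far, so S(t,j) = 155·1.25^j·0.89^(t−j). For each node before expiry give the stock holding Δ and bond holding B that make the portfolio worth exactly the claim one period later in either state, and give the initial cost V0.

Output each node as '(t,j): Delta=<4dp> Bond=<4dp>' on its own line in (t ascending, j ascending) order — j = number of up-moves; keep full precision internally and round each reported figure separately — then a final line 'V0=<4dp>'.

(0,0): Delta=1.0000 Bond=-173.6765
(1,0): Delta=1.0000 Bond=-197.9912
(1,1): Delta=1.0000 Bond=-197.9912
V0=-18.6765

No-arbitrage ⇒ martingale measure with p* = (R−d)/(u−d) = 0.6944.
Terminal values V(2,·): V(2,0)=-102.9345, V(2,1)=-53.2725, V(2,2)=16.4775
  t=1,j=0: stock 137.9500 → up 172.4375 (V=-53.2725), down 122.7755 (V=-102.9345). Price -60.0412; hedge Δ=1.0000, bond B=-197.9912.
  t=1,j=1: stock 193.7500 → up 242.1875 (V=16.4775), down 172.4375 (V=-53.2725). Price -4.2412; hedge Δ=1.0000, bond B=-197.9912.
  t=0,j=0: stock 155.0000 → up 193.7500 (V=-4.2412), down 137.9500 (V=-60.0412). Price -18.6765; hedge Δ=1.0000, bond B=-173.6765.
Root portfolio cost Δ·155+B reproduces V0=-18.6765.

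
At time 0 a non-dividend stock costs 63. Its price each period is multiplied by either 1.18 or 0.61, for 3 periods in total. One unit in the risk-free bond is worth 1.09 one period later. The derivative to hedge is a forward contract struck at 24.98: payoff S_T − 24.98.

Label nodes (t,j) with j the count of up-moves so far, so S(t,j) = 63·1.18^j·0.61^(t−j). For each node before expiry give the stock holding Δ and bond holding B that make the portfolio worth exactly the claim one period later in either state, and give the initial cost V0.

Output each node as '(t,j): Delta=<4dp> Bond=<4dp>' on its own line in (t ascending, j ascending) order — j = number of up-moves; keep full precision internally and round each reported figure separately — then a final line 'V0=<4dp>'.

The replicating-portfolio and risk-neutral prices coincide; use p* = (1.09−0.61)/(1.18−0.61) = 0.8421 for the latter.
At expiry t=3: V(3,0)=-10.6802, V(3,1)=2.6819, V(3,2)=28.5299, V(3,3)=78.5310
(2,0): S=23.4423. Δ = (V_up−V_dn)/(S_up−S_dn) = (2.6819−-10.6802)/(27.6619−14.2998) = 1.0000. V = [p*·2.6819 + (1−p*)·-10.6802]/1.09 = 0.5249. B = V − Δ·S = -22.9174.
(2,1): S=45.3474. Δ = (V_up−V_dn)/(S_up−S_dn) = (28.5299−2.6819)/(53.5099−27.6619) = 1.0000. V = [p*·28.5299 + (1−p*)·2.6819]/1.09 = 22.4300. B = V − Δ·S = -22.9174.
(2,2): S=87.7212. Δ = (V_up−V_dn)/(S_up−S_dn) = (78.5310−28.5299)/(103.5110−53.5099) = 1.0000. V = [p*·78.5310 + (1−p*)·28.5299]/1.09 = 64.8038. B = V − Δ·S = -22.9174.
(1,0): S=38.4300. Δ = (V_up−V_dn)/(S_up−S_dn) = (22.4300−0.5249)/(45.3474−23.4423) = 1.0000. V = [p*·22.4300 + (1−p*)·0.5249]/1.09 = 17.4048. B = V − Δ·S = -21.0252.
(1,1): S=74.3400. Δ = (V_up−V_dn)/(S_up−S_dn) = (64.8038−22.4300)/(87.7212−45.3474) = 1.0000. V = [p*·64.8038 + (1−p*)·22.4300]/1.09 = 53.3148. B = V − Δ·S = -21.0252.
(0,0): S=63.0000. Δ = (V_up−V_dn)/(S_up−S_dn) = (53.3148−17.4048)/(74.3400−38.4300) = 1.0000. V = [p*·53.3148 + (1−p*)·17.4048]/1.09 = 43.7109. B = V − Δ·S = -19.2891.
The time-0 hedge costs 43.7109, which is the no-arbitrage price.

(0,0): Delta=1.0000 Bond=-19.2891
(1,0): Delta=1.0000 Bond=-21.0252
(1,1): Delta=1.0000 Bond=-21.0252
(2,0): Delta=1.0000 Bond=-22.9174
(2,1): Delta=1.0000 Bond=-22.9174
(2,2): Delta=1.0000 Bond=-22.9174
V0=43.7109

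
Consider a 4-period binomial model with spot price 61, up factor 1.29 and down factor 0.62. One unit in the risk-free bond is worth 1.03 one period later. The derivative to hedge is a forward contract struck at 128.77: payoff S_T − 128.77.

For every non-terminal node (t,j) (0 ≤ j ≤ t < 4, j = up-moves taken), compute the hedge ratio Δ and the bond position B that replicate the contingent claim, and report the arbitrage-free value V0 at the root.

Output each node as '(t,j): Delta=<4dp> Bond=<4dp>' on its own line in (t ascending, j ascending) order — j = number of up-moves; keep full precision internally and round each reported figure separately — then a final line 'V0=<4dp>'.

(0,0): Delta=1.0000 Bond=-114.4105
(1,0): Delta=1.0000 Bond=-117.8428
(1,1): Delta=1.0000 Bond=-117.8428
(2,0): Delta=1.0000 Bond=-121.3781
(2,1): Delta=1.0000 Bond=-121.3781
(2,2): Delta=1.0000 Bond=-121.3781
(3,0): Delta=1.0000 Bond=-125.0194
(3,1): Delta=1.0000 Bond=-125.0194
(3,2): Delta=1.0000 Bond=-125.0194
(3,3): Delta=1.0000 Bond=-125.0194
V0=-53.4105

Since d<R<u, set p* = (R−d)/(u−d) = 0.6119; price each node as the discounted p*-expectation of its children.
Terminal values V(4,·): V(4,0)=-119.7564, V(4,1)=-110.0160, V(4,2)=-89.7495, V(4,3)=-47.5822, V(4,4)=40.1530
Node (3,0) S=14.5380: V=(p*·-110.0160+(1−p*)·-119.7564)/1.03=-110.4814; Δ=(-110.0160−-119.7564)/(18.7540−9.0136)=1.0000; B=V−Δ·S=-125.0194
Node (3,1) S=30.2484: V=(p*·-89.7495+(1−p*)·-110.0160)/1.03=-94.7710; Δ=(-89.7495−-110.0160)/(39.0205−18.7540)=1.0000; B=V−Δ·S=-125.0194
Node (3,2) S=62.9363: V=(p*·-47.5822+(1−p*)·-89.7495)/1.03=-62.0832; Δ=(-47.5822−-89.7495)/(81.1878−39.0205)=1.0000; B=V−Δ·S=-125.0194
Node (3,3) S=130.9480: V=(p*·40.1530+(1−p*)·-47.5822)/1.03=5.9286; Δ=(40.1530−-47.5822)/(168.9230−81.1878)=1.0000; B=V−Δ·S=-125.0194
Node (2,0) S=23.4484: V=(p*·-94.7710+(1−p*)·-110.4814)/1.03=-97.9297; Δ=(-94.7710−-110.4814)/(30.2484−14.5380)=1.0000; B=V−Δ·S=-121.3781
Node (2,1) S=48.7878: V=(p*·-62.0832+(1−p*)·-94.7710)/1.03=-72.5903; Δ=(-62.0832−-94.7710)/(62.9363−30.2484)=1.0000; B=V−Δ·S=-121.3781
Node (2,2) S=101.5101: V=(p*·5.9286+(1−p*)·-62.0832)/1.03=-19.8680; Δ=(5.9286−-62.0832)/(130.9480−62.9363)=1.0000; B=V−Δ·S=-121.3781
Node (1,0) S=37.8200: V=(p*·-72.5903+(1−p*)·-97.9297)/1.03=-80.0228; Δ=(-72.5903−-97.9297)/(48.7878−23.4484)=1.0000; B=V−Δ·S=-117.8428
Node (1,1) S=78.6900: V=(p*·-19.8680+(1−p*)·-72.5903)/1.03=-39.1528; Δ=(-19.8680−-72.5903)/(101.5101−48.7878)=1.0000; B=V−Δ·S=-117.8428
Node (0,0) S=61.0000: V=(p*·-39.1528+(1−p*)·-80.0228)/1.03=-53.4105; Δ=(-39.1528−-80.0228)/(78.6900−37.8200)=1.0000; B=V−Δ·S=-114.4105
Check: Δ(0,0)·S0 + B(0,0) = -53.4105 = V0.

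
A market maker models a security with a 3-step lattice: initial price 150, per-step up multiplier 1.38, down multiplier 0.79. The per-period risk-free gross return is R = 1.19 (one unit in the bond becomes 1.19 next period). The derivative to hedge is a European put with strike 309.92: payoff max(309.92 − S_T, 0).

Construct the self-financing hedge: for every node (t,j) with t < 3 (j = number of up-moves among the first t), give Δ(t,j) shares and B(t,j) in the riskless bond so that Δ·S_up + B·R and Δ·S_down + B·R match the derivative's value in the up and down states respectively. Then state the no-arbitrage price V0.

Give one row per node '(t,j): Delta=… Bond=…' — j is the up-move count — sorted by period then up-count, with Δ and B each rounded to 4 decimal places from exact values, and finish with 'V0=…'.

(0,0): Delta=-0.6909 Bond=153.1271
(1,0): Delta=-1.0000 Bond=218.8546
(1,1): Delta=-0.6068 Bond=164.8203
(2,0): Delta=-1.0000 Bond=260.4370
(2,1): Delta=-1.0000 Bond=260.4370
(2,2): Delta=-0.4999 Bond=165.5933
V0=49.4985

The replicating-portfolio and risk-neutral prices coincide; use p* = (1.19−0.79)/(1.38−0.79) = 0.6780 for the latter.
Terminal payoffs: V(3,0)=235.9642, V(3,1)=180.7313, V(3,2)=84.2486, V(3,3)=0.0000
(2,0): S=93.6150. Δ = (V_up−V_dn)/(S_up−S_dn) = (180.7313−235.9642)/(129.1887−73.9559) = -1.0000. V = [p*·180.7313 + (1−p*)·235.9642]/1.19 = 166.8220. B = V − Δ·S = 260.4370.
(2,1): S=163.5300. Δ = (V_up−V_dn)/(S_up−S_dn) = (84.2486−180.7313)/(225.6714−129.1887) = -1.0000. V = [p*·84.2486 + (1−p*)·180.7313]/1.19 = 96.9070. B = V − Δ·S = 260.4370.
(2,2): S=285.6600. Δ = (V_up−V_dn)/(S_up−S_dn) = (0.0000−84.2486)/(394.2108−225.6714) = -0.4999. V = [p*·0.0000 + (1−p*)·84.2486]/1.19 = 22.7991. B = V − Δ·S = 165.5933.
(1,0): S=118.5000. Δ = (V_up−V_dn)/(S_up−S_dn) = (96.9070−166.8220)/(163.5300−93.6150) = -1.0000. V = [p*·96.9070 + (1−p*)·166.8220]/1.19 = 100.3546. B = V − Δ·S = 218.8546.
(1,1): S=207.0000. Δ = (V_up−V_dn)/(S_up−S_dn) = (22.7991−96.9070)/(285.6600−163.5300) = -0.6068. V = [p*·22.7991 + (1−p*)·96.9070]/1.19 = 39.2137. B = V − Δ·S = 164.8203.
(0,0): S=150.0000. Δ = (V_up−V_dn)/(S_up−S_dn) = (39.2137−100.3546)/(207.0000−118.5000) = -0.6909. V = [p*·39.2137 + (1−p*)·100.3546]/1.19 = 49.4985. B = V − Δ·S = 153.1271.
Self-financing check: at every node Δ·S+B equals the discounted successor values.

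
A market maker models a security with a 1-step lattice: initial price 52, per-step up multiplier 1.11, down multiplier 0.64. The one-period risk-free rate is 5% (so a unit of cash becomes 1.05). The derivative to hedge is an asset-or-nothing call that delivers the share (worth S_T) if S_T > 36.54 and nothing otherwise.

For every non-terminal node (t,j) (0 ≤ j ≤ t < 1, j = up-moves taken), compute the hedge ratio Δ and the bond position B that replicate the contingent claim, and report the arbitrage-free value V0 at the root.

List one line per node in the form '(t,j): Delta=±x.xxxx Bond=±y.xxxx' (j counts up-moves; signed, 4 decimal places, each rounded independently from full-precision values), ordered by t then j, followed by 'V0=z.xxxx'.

Under the risk-neutral measure, an up-move has probability p* = (R−d)/(u−d) = 0.8723 and values discount at R = 1.05.
Payoff layer (t=1): V(1,0)=0.0000, V(1,1)=57.7200
  t=0,j=0: stock 52.0000 → up 57.7200 (V=57.7200), down 33.2800 (V=0.0000). Price 47.9538; hedge Δ=2.3617, bond B=-74.8547.
Each (Δ,B) replicates both successor values, so the strategy is self-financing and V0 is arbitrage-free.

(0,0): Delta=2.3617 Bond=-74.8547
V0=47.9538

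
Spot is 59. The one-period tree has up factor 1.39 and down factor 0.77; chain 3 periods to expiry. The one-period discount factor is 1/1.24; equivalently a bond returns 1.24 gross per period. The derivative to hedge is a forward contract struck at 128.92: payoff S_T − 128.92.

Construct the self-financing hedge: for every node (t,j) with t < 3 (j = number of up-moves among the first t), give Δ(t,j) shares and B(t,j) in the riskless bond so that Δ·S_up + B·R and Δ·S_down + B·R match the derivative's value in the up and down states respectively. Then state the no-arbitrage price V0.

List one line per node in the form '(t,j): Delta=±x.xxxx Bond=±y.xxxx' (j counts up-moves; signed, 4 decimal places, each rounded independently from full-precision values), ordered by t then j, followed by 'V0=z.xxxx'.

(0,0): Delta=1.0000 Bond=-67.6169
(1,0): Delta=1.0000 Bond=-83.8450
(1,1): Delta=1.0000 Bond=-83.8450
(2,0): Delta=1.0000 Bond=-103.9677
(2,1): Delta=1.0000 Bond=-103.9677
(2,2): Delta=1.0000 Bond=-103.9677
V0=-8.6169

Risk-neutral probability p* = (R−d)/(u−d) = (1.24−0.77)/(1.39−0.77) = 0.7581.
Terminal values V(3,·): V(3,0)=-101.9846, V(3,1)=-80.2963, V(3,2)=-41.1447, V(3,3)=29.5315
(2,0): S=34.9811. Δ = (V_up−V_dn)/(S_up−S_dn) = (-80.2963−-101.9846)/(48.6237−26.9354) = 1.0000. V = [p*·-80.2963 + (1−p*)·-101.9846]/1.24 = -68.9866. B = V − Δ·S = -103.9677.
(2,1): S=63.1477. Δ = (V_up−V_dn)/(S_up−S_dn) = (-41.1447−-80.2963)/(87.7753−48.6237) = 1.0000. V = [p*·-41.1447 + (1−p*)·-80.2963]/1.24 = -40.8200. B = V − Δ·S = -103.9677.
(2,2): S=113.9939. Δ = (V_up−V_dn)/(S_up−S_dn) = (29.5315−-41.1447)/(158.4515−87.7753) = 1.0000. V = [p*·29.5315 + (1−p*)·-41.1447]/1.24 = 10.0262. B = V − Δ·S = -103.9677.
(1,0): S=45.4300. Δ = (V_up−V_dn)/(S_up−S_dn) = (-40.8200−-68.9866)/(63.1477−34.9811) = 1.0000. V = [p*·-40.8200 + (1−p*)·-68.9866]/1.24 = -38.4150. B = V − Δ·S = -83.8450.
(1,1): S=82.0100. Δ = (V_up−V_dn)/(S_up−S_dn) = (10.0262−-40.8200)/(113.9939−63.1477) = 1.0000. V = [p*·10.0262 + (1−p*)·-40.8200]/1.24 = -1.8350. B = V − Δ·S = -83.8450.
(0,0): S=59.0000. Δ = (V_up−V_dn)/(S_up−S_dn) = (-1.8350−-38.4150)/(82.0100−45.4300) = 1.0000. V = [p*·-1.8350 + (1−p*)·-38.4150]/1.24 = -8.6169. B = V − Δ·S = -67.6169.
The time-0 hedge costs -8.6169, which is the no-arbitrage price.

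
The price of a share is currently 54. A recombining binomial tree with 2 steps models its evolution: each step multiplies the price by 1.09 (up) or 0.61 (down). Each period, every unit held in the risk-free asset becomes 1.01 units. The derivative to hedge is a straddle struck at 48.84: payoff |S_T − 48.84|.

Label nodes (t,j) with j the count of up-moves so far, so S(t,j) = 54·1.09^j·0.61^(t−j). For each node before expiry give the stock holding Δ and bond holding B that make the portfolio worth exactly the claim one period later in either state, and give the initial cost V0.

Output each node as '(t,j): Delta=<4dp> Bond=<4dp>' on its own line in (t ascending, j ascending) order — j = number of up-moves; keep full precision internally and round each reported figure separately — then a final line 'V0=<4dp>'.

The replicating-portfolio and risk-neutral prices coincide; use p* = (1.01−0.61)/(1.09−0.61) = 0.8333 for the latter.
Terminal values V(2,·): V(2,0)=28.7466, V(2,1)=12.9354, V(2,2)=15.3174
  t=1,j=0: stock 32.9400 → up 35.9046 (V=12.9354), down 20.0934 (V=28.7466). Price 15.4164; hedge Δ=-1.0000, bond B=48.3564.
  t=1,j=1: stock 58.8600 → up 64.1574 (V=15.3174), down 35.9046 (V=12.9354). Price 14.7727; hedge Δ=0.0843, bond B=9.8102.
  t=0,j=0: stock 54.0000 → up 58.8600 (V=14.7727), down 32.9400 (V=15.4164). Price 14.7326; hedge Δ=-0.0248, bond B=16.0738.
Self-financing check: at every node Δ·S+B equals the discounted successor values.

(0,0): Delta=-0.0248 Bond=16.0738
(1,0): Delta=-1.0000 Bond=48.3564
(1,1): Delta=0.0843 Bond=9.8102
V0=14.7326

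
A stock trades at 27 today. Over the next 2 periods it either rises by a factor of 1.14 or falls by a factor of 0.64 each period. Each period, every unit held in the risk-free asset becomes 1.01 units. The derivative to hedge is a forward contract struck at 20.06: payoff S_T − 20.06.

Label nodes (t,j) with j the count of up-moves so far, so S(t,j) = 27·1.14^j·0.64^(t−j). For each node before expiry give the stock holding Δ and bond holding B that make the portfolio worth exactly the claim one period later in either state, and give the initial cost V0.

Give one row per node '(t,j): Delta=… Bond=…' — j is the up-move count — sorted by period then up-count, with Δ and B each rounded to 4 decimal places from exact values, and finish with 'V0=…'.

(0,0): Delta=1.0000 Bond=-19.6647
(1,0): Delta=1.0000 Bond=-19.8614
(1,1): Delta=1.0000 Bond=-19.8614
V0=7.3353

Risk-neutral probability p* = (R−d)/(u−d) = (1.01−0.64)/(1.14−0.64) = 0.7400.
At expiry t=2: V(2,0)=-9.0008, V(2,1)=-0.3608, V(2,2)=15.0292
  t=1,j=0: stock 17.2800 → up 19.6992 (V=-0.3608), down 11.0592 (V=-9.0008). Price -2.5814; hedge Δ=1.0000, bond B=-19.8614.
  t=1,j=1: stock 30.7800 → up 35.0892 (V=15.0292), down 19.6992 (V=-0.3608). Price 10.9186; hedge Δ=1.0000, bond B=-19.8614.
  t=0,j=0: stock 27.0000 → up 30.7800 (V=10.9186), down 17.2800 (V=-2.5814). Price 7.3353; hedge Δ=1.0000, bond B=-19.6647.
The time-0 hedge costs 7.3353, which is the no-arbitrage price.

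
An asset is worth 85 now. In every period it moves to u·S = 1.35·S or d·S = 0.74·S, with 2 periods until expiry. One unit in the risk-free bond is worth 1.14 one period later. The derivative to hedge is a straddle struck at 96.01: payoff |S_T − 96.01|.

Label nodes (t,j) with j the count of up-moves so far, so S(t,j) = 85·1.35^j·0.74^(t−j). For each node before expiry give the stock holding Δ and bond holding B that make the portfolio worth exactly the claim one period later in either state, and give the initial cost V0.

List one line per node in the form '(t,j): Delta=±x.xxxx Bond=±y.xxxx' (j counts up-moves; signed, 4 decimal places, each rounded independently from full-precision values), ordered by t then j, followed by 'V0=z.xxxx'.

The replicating-portfolio and risk-neutral prices coincide; use p* = (1.14−0.74)/(1.35−0.74) = 0.6557 for the latter.
Payoff layer (t=2): V(2,0)=49.4640, V(2,1)=11.0950, V(2,2)=58.9025
  t=1,j=0: stock 62.9000 → up 84.9150 (V=11.0950), down 46.5460 (V=49.4640). Price 21.3193; hedge Δ=-1.0000, bond B=84.2193.
  t=1,j=1: stock 114.7500 → up 154.9125 (V=58.9025), down 84.9150 (V=11.0950). Price 37.2317; hedge Δ=0.6830, bond B=-41.1412.
  t=0,j=0: stock 85.0000 → up 114.7500 (V=37.2317), down 62.9000 (V=21.3193). Price 27.8541; hedge Δ=0.3069, bond B=1.7681.
Check: Δ(0,0)·S0 + B(0,0) = 27.8541 = V0.

(0,0): Delta=0.3069 Bond=1.7681
(1,0): Delta=-1.0000 Bond=84.2193
(1,1): Delta=0.6830 Bond=-41.1412
V0=27.8541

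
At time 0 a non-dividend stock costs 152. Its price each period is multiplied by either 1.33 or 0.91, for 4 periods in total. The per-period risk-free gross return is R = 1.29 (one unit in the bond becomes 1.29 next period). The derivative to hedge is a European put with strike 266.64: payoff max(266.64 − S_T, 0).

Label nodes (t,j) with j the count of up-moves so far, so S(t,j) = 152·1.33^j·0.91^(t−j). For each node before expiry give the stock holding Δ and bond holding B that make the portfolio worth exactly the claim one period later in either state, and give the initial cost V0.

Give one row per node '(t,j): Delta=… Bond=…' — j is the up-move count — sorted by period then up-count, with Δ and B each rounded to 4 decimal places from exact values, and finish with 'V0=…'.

No-arbitrage ⇒ martingale measure with p* = (R−d)/(u−d) = 0.9048.
Terminal values V(4,·): V(4,0)=162.4061, V(4,1)=114.2981, V(4,2)=43.9864, V(4,3)=0.0000, V(4,4)=0.0000
  t=3,j=0: stock 114.5428 → up 152.3419 (V=114.2981), down 104.2339 (V=162.4061). Price 92.1549; hedge Δ=-1.0000, bond B=206.6977.
  t=3,j=1: stock 167.4087 → up 222.6536 (V=43.9864), down 152.3419 (V=114.2981). Price 39.2890; hedge Δ=-1.0000, bond B=206.6977.
  t=3,j=2: stock 244.6742 → up 325.4167 (V=0.0000), down 222.6536 (V=43.9864). Price 3.2474; hedge Δ=-0.4280, bond B=107.9770.
  t=3,j=3: stock 357.6008 → up 475.6091 (V=0.0000), down 325.4167 (V=0.0000). Price 0.0000; hedge Δ=0.0000, bond B=0.0000.
  t=2,j=0: stock 125.8712 → up 167.4087 (V=39.2890), down 114.5428 (V=92.1549). Price 34.3596; hedge Δ=-1.0000, bond B=160.2308.
  t=2,j=1: stock 183.9656 → up 244.6742 (V=3.2474), down 167.4087 (V=39.2890). Price 5.1783; hedge Δ=-0.4665, bond B=90.9915.
  t=2,j=2: stock 268.8728 → up 357.6008 (V=0.0000), down 244.6742 (V=3.2474). Price 0.2398; hedge Δ=-0.0288, bond B=7.9717.
  t=1,j=0: stock 138.3200 → up 183.9656 (V=5.1783), down 125.8712 (V=34.3596). Price 6.1686; hedge Δ=-0.5023, bond B=75.6478.
  t=1,j=1: stock 202.1600 → up 268.8728 (V=0.2398), down 183.9656 (V=5.1783). Price 0.5505; hedge Δ=-0.0582, bond B=12.3088.
  t=0,j=0: stock 152.0000 → up 202.1600 (V=0.5505), down 138.3200 (V=6.1686). Price 0.8415; hedge Δ=-0.0880, bond B=14.2179.
Each (Δ,B) replicates both successor values, so the strategy is self-financing and V0 is arbitrage-free.

(0,0): Delta=-0.0880 Bond=14.2179
(1,0): Delta=-0.5023 Bond=75.6478
(1,1): Delta=-0.0582 Bond=12.3088
(2,0): Delta=-1.0000 Bond=160.2308
(2,1): Delta=-0.4665 Bond=90.9915
(2,2): Delta=-0.0288 Bond=7.9717
(3,0): Delta=-1.0000 Bond=206.6977
(3,1): Delta=-1.0000 Bond=206.6977
(3,2): Delta=-0.4280 Bond=107.9770
(3,3): Delta=0.0000 Bond=0.0000
V0=0.8415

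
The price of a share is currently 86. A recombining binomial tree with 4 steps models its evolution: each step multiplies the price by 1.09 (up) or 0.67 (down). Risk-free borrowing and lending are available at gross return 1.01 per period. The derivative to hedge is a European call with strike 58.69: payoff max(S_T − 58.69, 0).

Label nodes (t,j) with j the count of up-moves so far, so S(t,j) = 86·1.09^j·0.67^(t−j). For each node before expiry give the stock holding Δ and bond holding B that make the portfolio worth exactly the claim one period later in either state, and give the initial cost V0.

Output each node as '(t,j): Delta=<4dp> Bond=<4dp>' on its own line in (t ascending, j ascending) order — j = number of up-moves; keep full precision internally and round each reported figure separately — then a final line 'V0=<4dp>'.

(0,0): Delta=0.8271 Bond=-39.0650
(1,0): Delta=0.4229 Bond=-16.1631
(1,1): Delta=0.8856 Bond=-44.9363
(2,0): Delta=0.0000 Bond=0.0000
(2,1): Delta=0.4840 Bond=-20.1658
(2,2): Delta=0.9436 Bond=-51.3197
(3,0): Delta=0.0000 Bond=0.0000
(3,1): Delta=0.0000 Bond=0.0000
(3,2): Delta=0.5540 Bond=-25.1599
(3,3): Delta=1.0000 Bond=-58.1089
V0=32.0661

No-arbitrage ⇒ martingale measure with p* = (R−d)/(u−d) = 0.8095.
At expiry t=4: V(4,0)=0.0000, V(4,1)=0.0000, V(4,2)=0.0000, V(4,3)=15.9296, V(4,4)=62.7060
(3,0): S=25.8656. Δ = (V_up−V_dn)/(S_up−S_dn) = (0.0000−0.0000)/(28.1935−17.3300) = 0.0000. V = [p*·0.0000 + (1−p*)·0.0000]/1.01 = 0.0000. B = V − Δ·S = 0.0000.
(3,1): S=42.0799. Δ = (V_up−V_dn)/(S_up−S_dn) = (0.0000−0.0000)/(45.8671−28.1935) = 0.0000. V = [p*·0.0000 + (1−p*)·0.0000]/1.01 = 0.0000. B = V − Δ·S = 0.0000.
(3,2): S=68.4583. Δ = (V_up−V_dn)/(S_up−S_dn) = (15.9296−0.0000)/(74.6196−45.8671) = 0.5540. V = [p*·15.9296 + (1−p*)·0.0000]/1.01 = 12.7677. B = V − Δ·S = -25.1599.
(3,3): S=111.3725. Δ = (V_up−V_dn)/(S_up−S_dn) = (62.7060−15.9296)/(121.3960−74.6196) = 1.0000. V = [p*·62.7060 + (1−p*)·15.9296]/1.01 = 53.2636. B = V − Δ·S = -58.1089.
(2,0): S=38.6054. Δ = (V_up−V_dn)/(S_up−S_dn) = (0.0000−0.0000)/(42.0799−25.8656) = 0.0000. V = [p*·0.0000 + (1−p*)·0.0000]/1.01 = 0.0000. B = V − Δ·S = 0.0000.
(2,1): S=62.8058. Δ = (V_up−V_dn)/(S_up−S_dn) = (12.7677−0.0000)/(68.4583−42.0799) = 0.4840. V = [p*·12.7677 + (1−p*)·0.0000]/1.01 = 10.2334. B = V − Δ·S = -20.1658.
(2,2): S=102.1766. Δ = (V_up−V_dn)/(S_up−S_dn) = (53.2636−12.7677)/(111.3725−68.4583) = 0.9436. V = [p*·53.2636 + (1−p*)·12.7677]/1.01 = 45.0991. B = V − Δ·S = -51.3197.
(1,0): S=57.6200. Δ = (V_up−V_dn)/(S_up−S_dn) = (10.2334−0.0000)/(62.8058−38.6054) = 0.4229. V = [p*·10.2334 + (1−p*)·0.0000]/1.01 = 8.2022. B = V − Δ·S = -16.1631.
(1,1): S=93.7400. Δ = (V_up−V_dn)/(S_up−S_dn) = (45.0991−10.2334)/(102.1766−62.8058) = 0.8856. V = [p*·45.0991 + (1−p*)·10.2334]/1.01 = 38.0772. B = V − Δ·S = -44.9363.
(0,0): S=86.0000. Δ = (V_up−V_dn)/(S_up−S_dn) = (38.0772−8.2022)/(93.7400−57.6200) = 0.8271. V = [p*·38.0772 + (1−p*)·8.2022]/1.01 = 32.0661. B = V − Δ·S = -39.0650.
The time-0 hedge costs 32.0661, which is the no-arbitrage price.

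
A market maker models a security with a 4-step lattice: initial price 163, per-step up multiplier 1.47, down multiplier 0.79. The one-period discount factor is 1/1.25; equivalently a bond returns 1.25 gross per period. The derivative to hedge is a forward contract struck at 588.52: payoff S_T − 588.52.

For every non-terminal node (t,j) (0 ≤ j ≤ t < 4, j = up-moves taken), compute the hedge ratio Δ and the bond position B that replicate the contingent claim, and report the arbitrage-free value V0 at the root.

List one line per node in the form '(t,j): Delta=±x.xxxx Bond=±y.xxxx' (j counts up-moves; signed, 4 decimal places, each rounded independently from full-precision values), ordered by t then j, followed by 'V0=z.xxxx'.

(0,0): Delta=1.0000 Bond=-241.0578
(1,0): Delta=1.0000 Bond=-301.3222
(1,1): Delta=1.0000 Bond=-301.3222
(2,0): Delta=1.0000 Bond=-376.6528
(2,1): Delta=1.0000 Bond=-376.6528
(2,2): Delta=1.0000 Bond=-376.6528
(3,0): Delta=1.0000 Bond=-470.8160
(3,1): Delta=1.0000 Bond=-470.8160
(3,2): Delta=1.0000 Bond=-470.8160
(3,3): Delta=1.0000 Bond=-470.8160
V0=-78.0578

Under the risk-neutral measure, an up-move has probability p* = (R−d)/(u−d) = 0.6765 and values discount at R = 1.25.
Payoff layer (t=4): V(4,0)=-525.0314, V(4,1)=-470.3829, V(4,2)=-368.6953, V(4,3)=-179.4791, V(4,4)=172.6067
  t=3,j=0: stock 80.3654 → up 118.1371 (V=-470.3829), down 63.4886 (V=-525.0314). Price -390.4506; hedge Δ=1.0000, bond B=-470.8160.
  t=3,j=1: stock 149.5406 → up 219.8247 (V=-368.6953), down 118.1371 (V=-470.3829). Price -321.2754; hedge Δ=1.0000, bond B=-470.8160.
  t=3,j=2: stock 278.2591 → up 409.0409 (V=-179.4791), down 219.8247 (V=-368.6953). Price -192.5569; hedge Δ=1.0000, bond B=-470.8160.
  t=3,j=3: stock 517.7732 → up 761.1267 (V=172.6067), down 409.0409 (V=-179.4791). Price 46.9572; hedge Δ=1.0000, bond B=-470.8160.
  t=2,j=0: stock 101.7283 → up 149.5406 (V=-321.2754), down 80.3654 (V=-390.4506). Price -274.9245; hedge Δ=1.0000, bond B=-376.6528.
  t=2,j=1: stock 189.2919 → up 278.2591 (V=-192.5569), down 149.5406 (V=-321.2754). Price -187.3609; hedge Δ=1.0000, bond B=-376.6528.
  t=2,j=2: stock 352.2267 → up 517.7732 (V=46.9572), down 278.2591 (V=-192.5569). Price -24.4261; hedge Δ=1.0000, bond B=-376.6528.
  t=1,j=0: stock 128.7700 → up 189.2919 (V=-187.3609), down 101.7283 (V=-274.9245). Price -172.5522; hedge Δ=1.0000, bond B=-301.3222.
  t=1,j=1: stock 239.6100 → up 352.2267 (V=-24.4261), down 189.2919 (V=-187.3609). Price -61.7122; hedge Δ=1.0000, bond B=-301.3222.
  t=0,j=0: stock 163.0000 → up 239.6100 (V=-61.7122), down 128.7700 (V=-172.5522). Price -78.0578; hedge Δ=1.0000, bond B=-241.0578.
Each (Δ,B) replicates both successor values, so the strategy is self-financing and V0 is arbitrage-free.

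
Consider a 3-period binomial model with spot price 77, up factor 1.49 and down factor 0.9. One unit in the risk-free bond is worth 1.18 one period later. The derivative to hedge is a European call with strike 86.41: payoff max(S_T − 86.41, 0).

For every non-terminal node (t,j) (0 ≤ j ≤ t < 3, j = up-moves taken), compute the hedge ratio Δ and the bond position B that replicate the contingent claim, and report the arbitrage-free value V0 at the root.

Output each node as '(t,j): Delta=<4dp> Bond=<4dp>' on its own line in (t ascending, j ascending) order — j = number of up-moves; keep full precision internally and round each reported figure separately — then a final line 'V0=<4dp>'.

Since d<R<u, set p* = (R−d)/(u−d) = 0.4746; price each node as the discounted p*-expectation of its children.
At expiry t=3: V(3,0)=0.0000, V(3,1)=6.5213, V(3,2)=67.4429, V(3,3)=168.3021
(2,0): S=62.3700. Δ = (V_up−V_dn)/(S_up−S_dn) = (6.5213−0.0000)/(92.9313−56.1330) = 0.1772. V = [p*·6.5213 + (1−p*)·0.0000]/1.18 = 2.6228. B = V − Δ·S = -8.4303.
(2,1): S=103.2570. Δ = (V_up−V_dn)/(S_up−S_dn) = (67.4429−6.5213)/(153.8529−92.9313) = 1.0000. V = [p*·67.4429 + (1−p*)·6.5213]/1.18 = 30.0282. B = V − Δ·S = -73.2288.
(2,2): S=170.9477. Δ = (V_up−V_dn)/(S_up−S_dn) = (168.3021−67.4429)/(254.7121−153.8529) = 1.0000. V = [p*·168.3021 + (1−p*)·67.4429]/1.18 = 97.7189. B = V − Δ·S = -73.2288.
(1,0): S=69.3000. Δ = (V_up−V_dn)/(S_up−S_dn) = (30.0282−2.6228)/(103.2570−62.3700) = 0.6703. V = [p*·30.0282 + (1−p*)·2.6228]/1.18 = 13.2447. B = V − Δ·S = -33.2052.
(1,1): S=114.7300. Δ = (V_up−V_dn)/(S_up−S_dn) = (97.7189−30.0282)/(170.9477−103.2570) = 1.0000. V = [p*·97.7189 + (1−p*)·30.0282]/1.18 = 52.6717. B = V − Δ·S = -62.0583.
(0,0): S=77.0000. Δ = (V_up−V_dn)/(S_up−S_dn) = (52.6717−13.2447)/(114.7300−69.3000) = 0.8679. V = [p*·52.6717 + (1−p*)·13.2447]/1.18 = 27.0812. B = V − Δ·S = -39.7442.
Root portfolio cost Δ·77+B reproduces V0=27.0812.

(0,0): Delta=0.8679 Bond=-39.7442
(1,0): Delta=0.6703 Bond=-33.2052
(1,1): Delta=1.0000 Bond=-62.0583
(2,0): Delta=0.1772 Bond=-8.4303
(2,1): Delta=1.0000 Bond=-73.2288
(2,2): Delta=1.0000 Bond=-73.2288
V0=27.0812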